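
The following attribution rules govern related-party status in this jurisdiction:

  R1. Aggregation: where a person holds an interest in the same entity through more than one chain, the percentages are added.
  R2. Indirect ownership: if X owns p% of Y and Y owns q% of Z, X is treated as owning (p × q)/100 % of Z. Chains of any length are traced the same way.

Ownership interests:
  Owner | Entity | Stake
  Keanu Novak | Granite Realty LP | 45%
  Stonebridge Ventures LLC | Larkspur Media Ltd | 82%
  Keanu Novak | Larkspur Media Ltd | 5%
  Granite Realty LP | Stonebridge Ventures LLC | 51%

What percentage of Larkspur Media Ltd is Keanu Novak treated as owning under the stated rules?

23.819%

Chain via Granite Realty LP → Stonebridge Ventures LLC (R2): 45% × 51% × 82% = 18.819% of Larkspur Media Ltd.
Direct interest in Larkspur Media Ltd: 5%.
Aggregating (R1): 18.819% + 5% = 23.819%.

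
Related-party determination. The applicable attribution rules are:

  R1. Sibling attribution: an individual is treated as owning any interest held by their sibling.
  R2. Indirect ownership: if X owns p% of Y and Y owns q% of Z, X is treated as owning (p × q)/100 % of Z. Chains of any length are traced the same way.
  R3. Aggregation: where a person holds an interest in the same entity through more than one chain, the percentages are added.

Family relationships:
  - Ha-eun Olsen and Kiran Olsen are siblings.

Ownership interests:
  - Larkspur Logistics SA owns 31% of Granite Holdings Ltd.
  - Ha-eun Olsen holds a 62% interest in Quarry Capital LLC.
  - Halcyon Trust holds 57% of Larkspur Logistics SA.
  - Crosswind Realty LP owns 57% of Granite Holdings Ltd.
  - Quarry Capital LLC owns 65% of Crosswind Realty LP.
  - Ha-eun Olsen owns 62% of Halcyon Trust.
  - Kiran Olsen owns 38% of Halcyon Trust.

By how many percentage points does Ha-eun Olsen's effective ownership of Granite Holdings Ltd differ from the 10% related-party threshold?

30.641

By sibling attribution (R1), Ha-eun Olsen is treated as also owning Kiran Olsen's interest in Halcyon Trust, giving 62% + 38% = 100%.
Chain via Halcyon Trust → Larkspur Logistics SA (R2): 100% × 57% × 31% = 17.67% of Granite Holdings Ltd.
Chain via Quarry Capital LLC → Crosswind Realty LP (R2): 62% × 65% × 57% = 22.971% of Granite Holdings Ltd.
Aggregating (R3): 17.67% + 22.971% = 40.641%.
40.641% exceeds the 10% threshold by 30.641 percentage points.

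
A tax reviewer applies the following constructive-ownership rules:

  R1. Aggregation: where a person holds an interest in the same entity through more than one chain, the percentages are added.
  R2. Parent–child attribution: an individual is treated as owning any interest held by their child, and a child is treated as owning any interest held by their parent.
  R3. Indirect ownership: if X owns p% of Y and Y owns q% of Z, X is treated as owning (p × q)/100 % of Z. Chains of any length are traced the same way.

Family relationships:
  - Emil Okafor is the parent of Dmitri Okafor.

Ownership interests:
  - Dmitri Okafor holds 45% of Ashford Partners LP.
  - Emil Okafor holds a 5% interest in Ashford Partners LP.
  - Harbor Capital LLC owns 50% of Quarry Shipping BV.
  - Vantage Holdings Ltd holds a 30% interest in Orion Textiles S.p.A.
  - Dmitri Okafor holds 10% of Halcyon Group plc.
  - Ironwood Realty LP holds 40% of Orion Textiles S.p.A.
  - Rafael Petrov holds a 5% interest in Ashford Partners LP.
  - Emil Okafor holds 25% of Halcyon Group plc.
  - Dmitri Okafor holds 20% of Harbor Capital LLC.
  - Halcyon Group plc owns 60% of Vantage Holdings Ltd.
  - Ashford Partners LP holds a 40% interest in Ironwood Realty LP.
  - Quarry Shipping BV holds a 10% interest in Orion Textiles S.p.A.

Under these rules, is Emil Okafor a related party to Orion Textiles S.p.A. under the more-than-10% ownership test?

By parent–child attribution (R2), Emil Okafor is treated as also owning Dmitri Okafor's interest in Halcyon Group plc, giving 25% + 10% = 35%.
By parent–child attribution (R2), Emil Okafor is treated as also owning Dmitri Okafor's interest in Ashford Partners LP, giving 5% + 45% = 50%.
By parent–child attribution (R2), Emil Okafor is treated as owning Dmitri Okafor's 20% interest in Harbor Capital LLC.
Chain via Halcyon Group plc → Vantage Holdings Ltd (R3): 35% × 60% × 30% = 6.3% of Orion Textiles S.p.A.
Chain via Ashford Partners LP → Ironwood Realty LP (R3): 50% × 40% × 40% = 8% of Orion Textiles S.p.A.
Chain via Harbor Capital LLC → Quarry Shipping BV (R3): 20% × 50% × 10% = 1% of Orion Textiles S.p.A.
Aggregating (R1): 6.3% + 8% + 1% = 15.3%.
15.3% exceeds the 10% threshold, so Emil is a related party to Orion Textiles S.p.A.

Yes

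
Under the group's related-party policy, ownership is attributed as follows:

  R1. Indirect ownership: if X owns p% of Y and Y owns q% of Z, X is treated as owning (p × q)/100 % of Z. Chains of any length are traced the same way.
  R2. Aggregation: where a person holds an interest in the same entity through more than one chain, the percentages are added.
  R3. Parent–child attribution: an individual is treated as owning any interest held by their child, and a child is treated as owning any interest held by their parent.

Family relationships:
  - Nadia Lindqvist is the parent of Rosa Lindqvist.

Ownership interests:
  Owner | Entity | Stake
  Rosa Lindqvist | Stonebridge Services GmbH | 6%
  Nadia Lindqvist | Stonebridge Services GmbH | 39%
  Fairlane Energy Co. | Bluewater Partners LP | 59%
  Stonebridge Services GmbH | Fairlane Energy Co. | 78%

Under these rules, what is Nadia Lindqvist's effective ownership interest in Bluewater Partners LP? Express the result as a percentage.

20.709%

By parent–child attribution (R3), Nadia Lindqvist is treated as also owning Rosa Lindqvist's interest in Stonebridge Services GmbH, giving 39% + 6% = 45%.
Chain via Stonebridge Services GmbH → Fairlane Energy Co. (R1): 45% × 78% × 59% = 20.709% of Bluewater Partners LP.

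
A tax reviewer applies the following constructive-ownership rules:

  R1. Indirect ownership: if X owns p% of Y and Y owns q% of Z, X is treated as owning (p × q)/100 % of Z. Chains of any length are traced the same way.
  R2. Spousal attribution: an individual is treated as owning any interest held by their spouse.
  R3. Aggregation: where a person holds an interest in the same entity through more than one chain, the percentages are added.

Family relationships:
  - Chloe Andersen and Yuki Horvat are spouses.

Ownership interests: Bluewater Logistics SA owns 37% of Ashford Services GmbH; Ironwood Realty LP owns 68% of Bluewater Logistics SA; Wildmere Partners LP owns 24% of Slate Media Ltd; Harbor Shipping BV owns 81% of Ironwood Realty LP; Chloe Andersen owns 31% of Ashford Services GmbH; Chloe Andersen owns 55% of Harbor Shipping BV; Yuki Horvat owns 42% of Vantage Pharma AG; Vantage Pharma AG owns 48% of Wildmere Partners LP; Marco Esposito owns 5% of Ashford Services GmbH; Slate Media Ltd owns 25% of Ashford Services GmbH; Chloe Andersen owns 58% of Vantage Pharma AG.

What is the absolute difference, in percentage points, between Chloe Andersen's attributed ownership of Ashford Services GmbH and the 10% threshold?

By spousal attribution (R2), Chloe Andersen is treated as also owning Yuki Horvat's interest in Vantage Pharma AG, giving 58% + 42% = 100%.
Chain via Vantage Pharma AG → Wildmere Partners LP → Slate Media Ltd (R1): 100% × 48% × 24% × 25% = 2.88% of Ashford Services GmbH.
Chain via Harbor Shipping BV → Ironwood Realty LP → Bluewater Logistics SA (R1): 55% × 81% × 68% × 37% = 11.20878% of Ashford Services GmbH.
Direct interest in Ashford Services GmbH: 31%.
Aggregating (R3): 2.88% + 11.20878% + 31% = 45.08878%.
45.08878% exceeds the 10% threshold by 35.08878 percentage points.

35.08878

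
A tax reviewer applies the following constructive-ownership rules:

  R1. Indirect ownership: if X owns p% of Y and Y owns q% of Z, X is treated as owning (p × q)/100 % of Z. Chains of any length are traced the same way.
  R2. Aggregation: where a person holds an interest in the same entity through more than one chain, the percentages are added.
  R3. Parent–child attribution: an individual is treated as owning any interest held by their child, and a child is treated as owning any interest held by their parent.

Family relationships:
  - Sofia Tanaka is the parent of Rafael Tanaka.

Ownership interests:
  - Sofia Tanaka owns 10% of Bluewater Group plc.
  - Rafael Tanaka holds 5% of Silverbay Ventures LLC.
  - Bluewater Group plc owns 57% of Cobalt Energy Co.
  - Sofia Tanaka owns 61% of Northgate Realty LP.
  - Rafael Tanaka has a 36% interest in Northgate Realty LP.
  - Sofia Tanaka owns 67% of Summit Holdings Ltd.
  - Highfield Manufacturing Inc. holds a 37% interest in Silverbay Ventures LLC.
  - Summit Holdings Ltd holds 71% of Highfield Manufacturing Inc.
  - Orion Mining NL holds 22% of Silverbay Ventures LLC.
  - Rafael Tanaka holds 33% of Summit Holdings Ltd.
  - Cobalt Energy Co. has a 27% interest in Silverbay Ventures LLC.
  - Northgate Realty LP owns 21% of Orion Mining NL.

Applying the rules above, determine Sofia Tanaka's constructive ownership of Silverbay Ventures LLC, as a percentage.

By parent–child attribution (R3), Sofia Tanaka is treated as also owning Rafael Tanaka's interest in Northgate Realty LP, giving 61% + 36% = 97%.
By parent–child attribution (R3), Sofia Tanaka is treated as also owning Rafael Tanaka's interest in Summit Holdings Ltd, giving 67% + 33% = 100%.
By parent–child attribution (R3), Sofia Tanaka is treated as owning Rafael Tanaka's 5% interest in Silverbay Ventures LLC.
Chain via Northgate Realty LP → Orion Mining NL (R1): 97% × 21% × 22% = 4.4814% of Silverbay Ventures LLC.
Chain via Bluewater Group plc → Cobalt Energy Co. (R1): 10% × 57% × 27% = 1.539% of Silverbay Ventures LLC.
Chain via Summit Holdings Ltd → Highfield Manufacturing Inc. (R1): 100% × 71% × 37% = 26.27% of Silverbay Ventures LLC.
Direct interest in Silverbay Ventures LLC: 5%.
Aggregating (R2): 4.4814% + 1.539% + 26.27% + 5% = 37.2904%.

37.2904%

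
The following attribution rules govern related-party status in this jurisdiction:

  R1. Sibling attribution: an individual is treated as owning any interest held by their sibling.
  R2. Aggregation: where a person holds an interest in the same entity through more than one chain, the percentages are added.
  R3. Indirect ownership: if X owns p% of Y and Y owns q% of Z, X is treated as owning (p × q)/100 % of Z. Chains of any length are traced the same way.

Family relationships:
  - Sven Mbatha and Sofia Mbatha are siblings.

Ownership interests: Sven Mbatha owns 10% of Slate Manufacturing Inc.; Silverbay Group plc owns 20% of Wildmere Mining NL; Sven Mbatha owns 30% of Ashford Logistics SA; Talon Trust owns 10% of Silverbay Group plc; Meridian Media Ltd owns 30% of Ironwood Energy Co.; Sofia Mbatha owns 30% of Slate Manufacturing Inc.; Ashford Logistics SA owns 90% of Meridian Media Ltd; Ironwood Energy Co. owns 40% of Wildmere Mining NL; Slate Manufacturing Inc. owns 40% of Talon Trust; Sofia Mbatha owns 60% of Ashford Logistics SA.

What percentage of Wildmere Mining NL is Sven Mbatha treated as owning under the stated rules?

By sibling attribution (R1), Sven Mbatha is treated as also owning Sofia Mbatha's interest in Slate Manufacturing Inc, giving 10% + 30% = 40%.
By sibling attribution (R1), Sven Mbatha is treated as also owning Sofia Mbatha's interest in Ashford Logistics SA, giving 30% + 60% = 90%.
Chain via Slate Manufacturing Inc. → Talon Trust → Silverbay Group plc (R3): 40% × 40% × 10% × 20% = 0.32% of Wildmere Mining NL.
Chain via Ashford Logistics SA → Meridian Media Ltd → Ironwood Energy Co. (R3): 90% × 90% × 30% × 40% = 9.72% of Wildmere Mining NL.
Aggregating (R2): 0.32% + 9.72% = 10.04%.

10.04%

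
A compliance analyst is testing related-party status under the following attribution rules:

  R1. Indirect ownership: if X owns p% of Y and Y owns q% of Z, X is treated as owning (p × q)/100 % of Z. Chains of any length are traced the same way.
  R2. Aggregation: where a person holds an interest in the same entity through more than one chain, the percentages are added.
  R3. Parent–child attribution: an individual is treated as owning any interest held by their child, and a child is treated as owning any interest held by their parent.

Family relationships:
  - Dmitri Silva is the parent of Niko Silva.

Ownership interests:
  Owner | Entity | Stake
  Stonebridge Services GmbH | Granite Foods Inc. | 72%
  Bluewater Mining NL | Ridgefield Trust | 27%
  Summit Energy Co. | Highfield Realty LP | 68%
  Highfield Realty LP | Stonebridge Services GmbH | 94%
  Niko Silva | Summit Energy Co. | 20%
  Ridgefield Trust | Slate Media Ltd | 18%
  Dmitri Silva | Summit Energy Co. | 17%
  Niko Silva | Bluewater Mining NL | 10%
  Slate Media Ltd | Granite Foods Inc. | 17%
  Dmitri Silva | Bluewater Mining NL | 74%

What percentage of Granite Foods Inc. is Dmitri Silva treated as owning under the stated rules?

17.722296%

By parent–child attribution (R3), Dmitri Silva is treated as also owning Niko Silva's interest in Bluewater Mining NL, giving 74% + 10% = 84%.
By parent–child attribution (R3), Dmitri Silva is treated as also owning Niko Silva's interest in Summit Energy Co, giving 17% + 20% = 37%.
Chain via Bluewater Mining NL → Ridgefield Trust → Slate Media Ltd (R1): 84% × 27% × 18% × 17% = 0.694008% of Granite Foods Inc.
Chain via Summit Energy Co. → Highfield Realty LP → Stonebridge Services GmbH (R1): 37% × 68% × 94% × 72% = 17.028288% of Granite Foods Inc.
Aggregating (R2): 0.694008% + 17.028288% = 17.722296%.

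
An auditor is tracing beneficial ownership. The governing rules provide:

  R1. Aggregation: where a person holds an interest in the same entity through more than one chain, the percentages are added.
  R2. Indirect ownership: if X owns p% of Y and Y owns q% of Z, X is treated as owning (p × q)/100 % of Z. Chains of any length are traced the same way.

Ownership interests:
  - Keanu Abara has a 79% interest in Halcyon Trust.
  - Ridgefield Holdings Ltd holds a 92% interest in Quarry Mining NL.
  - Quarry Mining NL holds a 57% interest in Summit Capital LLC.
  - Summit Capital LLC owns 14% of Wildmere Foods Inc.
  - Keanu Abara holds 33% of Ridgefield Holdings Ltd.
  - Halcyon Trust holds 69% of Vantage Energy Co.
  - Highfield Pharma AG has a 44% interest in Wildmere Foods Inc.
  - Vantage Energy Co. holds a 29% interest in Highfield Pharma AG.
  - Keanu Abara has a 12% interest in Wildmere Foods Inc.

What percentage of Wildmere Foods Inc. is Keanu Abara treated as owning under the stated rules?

Chain via Ridgefield Holdings Ltd → Quarry Mining NL → Summit Capital LLC (R2): 33% × 92% × 57% × 14% = 2.422728% of Wildmere Foods Inc.
Chain via Halcyon Trust → Vantage Energy Co. → Highfield Pharma AG (R2): 79% × 69% × 29% × 44% = 6.955476% of Wildmere Foods Inc.
Direct interest in Wildmere Foods Inc: 12%.
Aggregating (R1): 2.422728% + 6.955476% + 12% = 21.378204%.

21.378204%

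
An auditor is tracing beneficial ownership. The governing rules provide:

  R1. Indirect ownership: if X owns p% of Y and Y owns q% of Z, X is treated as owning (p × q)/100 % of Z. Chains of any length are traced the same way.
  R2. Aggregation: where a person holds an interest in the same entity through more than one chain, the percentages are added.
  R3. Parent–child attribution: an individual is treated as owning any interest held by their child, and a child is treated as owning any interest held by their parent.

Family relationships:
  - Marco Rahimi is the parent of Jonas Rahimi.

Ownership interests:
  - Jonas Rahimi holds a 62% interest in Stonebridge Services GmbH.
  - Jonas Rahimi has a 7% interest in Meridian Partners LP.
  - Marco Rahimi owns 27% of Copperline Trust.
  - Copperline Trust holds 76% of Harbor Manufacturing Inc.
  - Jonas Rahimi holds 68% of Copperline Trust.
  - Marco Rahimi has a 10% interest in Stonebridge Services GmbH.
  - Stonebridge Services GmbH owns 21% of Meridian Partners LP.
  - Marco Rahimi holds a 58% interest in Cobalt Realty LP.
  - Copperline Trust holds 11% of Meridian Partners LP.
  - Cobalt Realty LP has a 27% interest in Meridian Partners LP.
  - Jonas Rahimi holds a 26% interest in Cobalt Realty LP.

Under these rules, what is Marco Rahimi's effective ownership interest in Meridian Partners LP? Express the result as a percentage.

By parent–child attribution (R3), Marco Rahimi is treated as also owning Jonas Rahimi's interest in Copperline Trust, giving 27% + 68% = 95%.
By parent–child attribution (R3), Marco Rahimi is treated as also owning Jonas Rahimi's interest in Cobalt Realty LP, giving 58% + 26% = 84%.
By parent–child attribution (R3), Marco Rahimi is treated as also owning Jonas Rahimi's interest in Stonebridge Services GmbH, giving 10% + 62% = 72%.
By parent–child attribution (R3), Marco Rahimi is treated as owning Jonas Rahimi's 7% interest in Meridian Partners LP.
Chain via Copperline Trust (R1): 95% × 11% = 10.45% of Meridian Partners LP.
Chain via Cobalt Realty LP (R1): 84% × 27% = 22.68% of Meridian Partners LP.
Chain via Stonebridge Services GmbH (R1): 72% × 21% = 15.12% of Meridian Partners LP.
Direct interest in Meridian Partners LP: 7%.
Aggregating (R2): 10.45% + 22.68% + 15.12% + 7% = 55.25%.

55.25%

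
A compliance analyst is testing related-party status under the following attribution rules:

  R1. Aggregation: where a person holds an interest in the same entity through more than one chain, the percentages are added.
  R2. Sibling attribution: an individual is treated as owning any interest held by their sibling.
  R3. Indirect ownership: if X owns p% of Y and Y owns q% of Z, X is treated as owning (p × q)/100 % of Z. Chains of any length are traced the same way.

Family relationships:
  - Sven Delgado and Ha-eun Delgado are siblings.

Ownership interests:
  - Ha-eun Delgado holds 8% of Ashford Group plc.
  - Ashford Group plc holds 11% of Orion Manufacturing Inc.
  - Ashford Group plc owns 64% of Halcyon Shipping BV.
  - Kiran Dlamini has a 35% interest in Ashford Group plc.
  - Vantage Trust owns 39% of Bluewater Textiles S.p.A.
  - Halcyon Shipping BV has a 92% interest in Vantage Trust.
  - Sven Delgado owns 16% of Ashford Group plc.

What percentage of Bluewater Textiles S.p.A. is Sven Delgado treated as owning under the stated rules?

By sibling attribution (R2), Sven Delgado is treated as also owning Ha-eun Delgado's interest in Ashford Group plc, giving 16% + 8% = 24%.
Chain via Ashford Group plc → Halcyon Shipping BV → Vantage Trust (R3): 24% × 64% × 92% × 39% = 5.511168% of Bluewater Textiles S.p.A.

5.511168%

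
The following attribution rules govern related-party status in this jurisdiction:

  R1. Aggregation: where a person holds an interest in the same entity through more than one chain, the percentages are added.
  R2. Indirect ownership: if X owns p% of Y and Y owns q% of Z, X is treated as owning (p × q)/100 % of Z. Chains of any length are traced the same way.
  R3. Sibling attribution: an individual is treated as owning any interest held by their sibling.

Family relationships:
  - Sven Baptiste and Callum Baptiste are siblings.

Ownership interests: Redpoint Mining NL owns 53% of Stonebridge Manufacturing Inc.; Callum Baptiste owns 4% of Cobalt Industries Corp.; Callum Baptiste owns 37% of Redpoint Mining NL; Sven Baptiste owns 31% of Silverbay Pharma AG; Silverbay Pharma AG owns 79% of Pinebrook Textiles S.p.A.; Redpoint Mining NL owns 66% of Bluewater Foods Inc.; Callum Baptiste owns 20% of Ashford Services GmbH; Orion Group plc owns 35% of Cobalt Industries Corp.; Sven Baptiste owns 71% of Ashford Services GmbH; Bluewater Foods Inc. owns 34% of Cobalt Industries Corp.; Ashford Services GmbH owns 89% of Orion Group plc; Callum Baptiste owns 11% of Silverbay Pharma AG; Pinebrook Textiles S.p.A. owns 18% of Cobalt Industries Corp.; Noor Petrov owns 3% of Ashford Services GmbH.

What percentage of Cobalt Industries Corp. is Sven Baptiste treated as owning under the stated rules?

46.6217%

By sibling attribution (R3), Sven Baptiste is treated as also owning Callum Baptiste's interest in Silverbay Pharma AG, giving 31% + 11% = 42%.
By sibling attribution (R3), Sven Baptiste is treated as also owning Callum Baptiste's interest in Ashford Services GmbH, giving 71% + 20% = 91%.
By sibling attribution (R3), Sven Baptiste is treated as owning Callum Baptiste's 37% interest in Redpoint Mining NL.
By sibling attribution (R3), Sven Baptiste is treated as owning Callum Baptiste's 4% interest in Cobalt Industries Corp.
Chain via Silverbay Pharma AG → Pinebrook Textiles S.p.A. (R2): 42% × 79% × 18% = 5.9724% of Cobalt Industries Corp.
Chain via Ashford Services GmbH → Orion Group plc (R2): 91% × 89% × 35% = 28.3465% of Cobalt Industries Corp.
Chain via Redpoint Mining NL → Bluewater Foods Inc. (R2): 37% × 66% × 34% = 8.3028% of Cobalt Industries Corp.
Direct interest in Cobalt Industries Corp: 4%.
Aggregating (R1): 5.9724% + 28.3465% + 8.3028% + 4% = 46.6217%.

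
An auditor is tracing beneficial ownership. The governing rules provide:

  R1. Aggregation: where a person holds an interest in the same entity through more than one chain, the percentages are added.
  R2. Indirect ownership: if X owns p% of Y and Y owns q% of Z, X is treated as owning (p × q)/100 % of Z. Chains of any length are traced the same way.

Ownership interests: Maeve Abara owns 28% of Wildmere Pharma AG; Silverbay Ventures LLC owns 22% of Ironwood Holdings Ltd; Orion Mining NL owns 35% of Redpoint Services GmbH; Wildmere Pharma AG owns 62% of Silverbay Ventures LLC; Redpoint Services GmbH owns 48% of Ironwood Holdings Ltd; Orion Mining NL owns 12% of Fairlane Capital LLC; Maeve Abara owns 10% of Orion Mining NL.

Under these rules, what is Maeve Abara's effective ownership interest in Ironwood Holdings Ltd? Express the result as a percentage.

5.4992%

Chain via Orion Mining NL → Redpoint Services GmbH (R2): 10% × 35% × 48% = 1.68% of Ironwood Holdings Ltd.
Chain via Wildmere Pharma AG → Silverbay Ventures LLC (R2): 28% × 62% × 22% = 3.8192% of Ironwood Holdings Ltd.
Aggregating (R1): 1.68% + 3.8192% = 5.4992%.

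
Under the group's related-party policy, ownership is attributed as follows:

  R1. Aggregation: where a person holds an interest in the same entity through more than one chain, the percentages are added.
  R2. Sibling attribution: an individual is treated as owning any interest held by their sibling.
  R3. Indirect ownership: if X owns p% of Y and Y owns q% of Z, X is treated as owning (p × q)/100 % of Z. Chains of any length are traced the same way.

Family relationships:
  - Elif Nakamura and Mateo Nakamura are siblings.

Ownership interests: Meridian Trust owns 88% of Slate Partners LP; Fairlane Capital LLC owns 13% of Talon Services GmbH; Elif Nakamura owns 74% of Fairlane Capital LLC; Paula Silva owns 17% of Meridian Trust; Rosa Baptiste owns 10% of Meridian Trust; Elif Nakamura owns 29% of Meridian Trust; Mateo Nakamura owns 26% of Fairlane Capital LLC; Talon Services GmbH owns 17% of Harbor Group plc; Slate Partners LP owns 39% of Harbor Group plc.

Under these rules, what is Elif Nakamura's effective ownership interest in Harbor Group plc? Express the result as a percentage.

12.1628%

By sibling attribution (R2), Elif Nakamura is treated as also owning Mateo Nakamura's interest in Fairlane Capital LLC, giving 74% + 26% = 100%.
Chain via Meridian Trust → Slate Partners LP (R3): 29% × 88% × 39% = 9.9528% of Harbor Group plc.
Chain via Fairlane Capital LLC → Talon Services GmbH (R3): 100% × 13% × 17% = 2.21% of Harbor Group plc.
Aggregating (R1): 9.9528% + 2.21% = 12.1628%.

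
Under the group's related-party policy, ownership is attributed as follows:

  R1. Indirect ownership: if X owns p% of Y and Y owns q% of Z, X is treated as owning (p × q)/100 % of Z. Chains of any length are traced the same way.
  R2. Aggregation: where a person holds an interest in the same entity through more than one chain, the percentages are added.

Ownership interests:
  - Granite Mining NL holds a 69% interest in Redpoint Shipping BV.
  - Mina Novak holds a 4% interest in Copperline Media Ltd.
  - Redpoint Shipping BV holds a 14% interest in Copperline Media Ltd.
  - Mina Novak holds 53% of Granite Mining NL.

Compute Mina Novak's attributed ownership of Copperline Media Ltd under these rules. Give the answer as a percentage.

9.1198%

Chain via Granite Mining NL → Redpoint Shipping BV (R1): 53% × 69% × 14% = 5.1198% of Copperline Media Ltd.
Direct interest in Copperline Media Ltd: 4%.
Aggregating (R2): 5.1198% + 4% = 9.1198%.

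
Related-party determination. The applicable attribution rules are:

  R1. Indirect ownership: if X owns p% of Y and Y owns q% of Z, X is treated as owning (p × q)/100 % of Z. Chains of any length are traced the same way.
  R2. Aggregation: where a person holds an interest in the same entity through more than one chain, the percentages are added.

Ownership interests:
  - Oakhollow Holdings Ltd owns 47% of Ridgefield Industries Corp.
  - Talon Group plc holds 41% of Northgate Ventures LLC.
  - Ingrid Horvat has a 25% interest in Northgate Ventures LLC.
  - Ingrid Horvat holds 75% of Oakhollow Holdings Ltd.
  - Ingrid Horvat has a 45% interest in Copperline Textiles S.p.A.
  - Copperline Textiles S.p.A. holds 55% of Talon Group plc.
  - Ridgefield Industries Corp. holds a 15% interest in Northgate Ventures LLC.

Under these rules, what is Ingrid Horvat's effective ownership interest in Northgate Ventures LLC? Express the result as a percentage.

Chain via Oakhollow Holdings Ltd → Ridgefield Industries Corp. (R1): 75% × 47% × 15% = 5.2875% of Northgate Ventures LLC.
Chain via Copperline Textiles S.p.A. → Talon Group plc (R1): 45% × 55% × 41% = 10.1475% of Northgate Ventures LLC.
Direct interest in Northgate Ventures LLC: 25%.
Aggregating (R2): 5.2875% + 10.1475% + 25% = 40.435%.

40.435%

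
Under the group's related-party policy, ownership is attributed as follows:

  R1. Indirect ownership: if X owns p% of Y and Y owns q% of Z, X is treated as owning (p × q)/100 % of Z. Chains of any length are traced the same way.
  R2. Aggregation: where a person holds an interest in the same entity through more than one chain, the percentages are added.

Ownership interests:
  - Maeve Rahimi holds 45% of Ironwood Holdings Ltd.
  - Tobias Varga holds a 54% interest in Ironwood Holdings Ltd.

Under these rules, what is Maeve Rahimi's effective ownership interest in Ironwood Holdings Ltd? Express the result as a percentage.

Direct interest in Ironwood Holdings Ltd: 45%.

45%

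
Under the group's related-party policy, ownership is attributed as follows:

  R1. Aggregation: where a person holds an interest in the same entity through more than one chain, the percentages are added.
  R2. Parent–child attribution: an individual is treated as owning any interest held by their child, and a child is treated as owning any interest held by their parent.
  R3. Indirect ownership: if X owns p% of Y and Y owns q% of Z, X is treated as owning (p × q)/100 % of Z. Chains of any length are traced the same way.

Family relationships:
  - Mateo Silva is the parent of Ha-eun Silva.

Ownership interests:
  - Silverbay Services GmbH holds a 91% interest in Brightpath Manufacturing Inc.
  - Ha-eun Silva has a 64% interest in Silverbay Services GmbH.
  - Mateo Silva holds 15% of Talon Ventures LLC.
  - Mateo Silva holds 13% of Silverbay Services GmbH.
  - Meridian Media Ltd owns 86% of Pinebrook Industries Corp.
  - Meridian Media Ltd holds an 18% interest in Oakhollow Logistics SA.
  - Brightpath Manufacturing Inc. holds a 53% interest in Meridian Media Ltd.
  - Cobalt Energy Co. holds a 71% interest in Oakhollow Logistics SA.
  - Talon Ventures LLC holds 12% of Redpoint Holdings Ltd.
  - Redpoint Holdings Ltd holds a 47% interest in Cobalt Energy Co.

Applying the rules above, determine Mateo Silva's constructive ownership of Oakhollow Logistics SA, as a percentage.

7.285338%

By parent–child attribution (R2), Mateo Silva is treated as also owning Ha-eun Silva's interest in Silverbay Services GmbH, giving 13% + 64% = 77%.
Chain via Silverbay Services GmbH → Brightpath Manufacturing Inc. → Meridian Media Ltd (R3): 77% × 91% × 53% × 18% = 6.684678% of Oakhollow Logistics SA.
Chain via Talon Ventures LLC → Redpoint Holdings Ltd → Cobalt Energy Co. (R3): 15% × 12% × 47% × 71% = 0.60066% of Oakhollow Logistics SA.
Aggregating (R1): 6.684678% + 0.60066% = 7.285338%.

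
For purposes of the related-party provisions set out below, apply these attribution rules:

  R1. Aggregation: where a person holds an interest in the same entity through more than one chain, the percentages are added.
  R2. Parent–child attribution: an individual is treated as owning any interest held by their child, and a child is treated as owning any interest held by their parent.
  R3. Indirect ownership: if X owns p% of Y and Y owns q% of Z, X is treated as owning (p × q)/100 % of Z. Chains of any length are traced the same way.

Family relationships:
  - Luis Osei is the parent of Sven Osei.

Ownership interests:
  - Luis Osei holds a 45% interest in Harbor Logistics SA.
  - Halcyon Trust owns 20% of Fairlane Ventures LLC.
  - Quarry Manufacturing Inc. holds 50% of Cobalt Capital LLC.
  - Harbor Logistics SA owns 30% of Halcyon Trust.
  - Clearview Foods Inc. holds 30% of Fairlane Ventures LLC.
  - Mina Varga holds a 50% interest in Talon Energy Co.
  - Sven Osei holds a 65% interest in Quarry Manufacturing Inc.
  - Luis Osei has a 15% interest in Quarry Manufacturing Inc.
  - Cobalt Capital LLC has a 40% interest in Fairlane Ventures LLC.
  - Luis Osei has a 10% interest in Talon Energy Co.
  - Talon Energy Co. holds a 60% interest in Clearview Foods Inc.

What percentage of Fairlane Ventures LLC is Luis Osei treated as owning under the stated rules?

By parent–child attribution (R2), Luis Osei is treated as also owning Sven Osei's interest in Quarry Manufacturing Inc, giving 15% + 65% = 80%.
Chain via Talon Energy Co. → Clearview Foods Inc. (R3): 10% × 60% × 30% = 1.8% of Fairlane Ventures LLC.
Chain via Harbor Logistics SA → Halcyon Trust (R3): 45% × 30% × 20% = 2.7% of Fairlane Ventures LLC.
Chain via Quarry Manufacturing Inc. → Cobalt Capital LLC (R3): 80% × 50% × 40% = 16% of Fairlane Ventures LLC.
Aggregating (R1): 1.8% + 2.7% + 16% = 20.5%.

20.5%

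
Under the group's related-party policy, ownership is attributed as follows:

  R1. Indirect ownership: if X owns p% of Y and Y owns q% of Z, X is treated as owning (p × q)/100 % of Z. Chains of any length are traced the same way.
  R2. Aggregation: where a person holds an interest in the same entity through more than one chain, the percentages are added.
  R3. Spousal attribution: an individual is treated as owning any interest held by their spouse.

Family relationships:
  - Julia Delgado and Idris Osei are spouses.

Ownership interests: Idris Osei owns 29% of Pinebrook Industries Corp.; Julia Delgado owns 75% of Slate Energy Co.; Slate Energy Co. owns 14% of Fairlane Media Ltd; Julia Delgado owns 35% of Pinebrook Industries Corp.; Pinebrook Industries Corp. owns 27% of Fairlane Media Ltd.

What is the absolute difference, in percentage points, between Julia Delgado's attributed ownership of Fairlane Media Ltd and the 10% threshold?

17.78

By spousal attribution (R3), Julia Delgado is treated as also owning Idris Osei's interest in Pinebrook Industries Corp, giving 35% + 29% = 64%.
Chain via Pinebrook Industries Corp. (R1): 64% × 27% = 17.28% of Fairlane Media Ltd.
Chain via Slate Energy Co. (R1): 75% × 14% = 10.5% of Fairlane Media Ltd.
Aggregating (R2): 17.28% + 10.5% = 27.78%.
27.78% exceeds the 10% threshold by 17.78 percentage points.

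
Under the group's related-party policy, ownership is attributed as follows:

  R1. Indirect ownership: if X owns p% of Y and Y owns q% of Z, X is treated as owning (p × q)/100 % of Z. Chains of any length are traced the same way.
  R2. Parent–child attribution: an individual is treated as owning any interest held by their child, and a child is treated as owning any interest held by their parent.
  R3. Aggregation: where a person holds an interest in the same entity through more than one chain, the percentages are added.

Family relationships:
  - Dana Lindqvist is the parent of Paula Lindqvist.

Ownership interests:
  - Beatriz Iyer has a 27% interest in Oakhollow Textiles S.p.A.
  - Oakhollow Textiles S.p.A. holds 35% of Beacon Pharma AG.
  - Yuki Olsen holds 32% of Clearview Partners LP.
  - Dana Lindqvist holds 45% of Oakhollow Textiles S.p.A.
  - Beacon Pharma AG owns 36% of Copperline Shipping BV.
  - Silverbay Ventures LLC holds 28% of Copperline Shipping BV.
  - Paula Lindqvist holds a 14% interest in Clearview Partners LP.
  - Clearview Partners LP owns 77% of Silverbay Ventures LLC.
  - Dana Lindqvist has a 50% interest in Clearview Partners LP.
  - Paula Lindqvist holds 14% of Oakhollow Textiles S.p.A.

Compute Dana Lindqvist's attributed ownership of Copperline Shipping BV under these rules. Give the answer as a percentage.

21.2324%

By parent–child attribution (R2), Dana Lindqvist is treated as also owning Paula Lindqvist's interest in Clearview Partners LP, giving 50% + 14% = 64%.
By parent–child attribution (R2), Dana Lindqvist is treated as also owning Paula Lindqvist's interest in Oakhollow Textiles S.p.A, giving 45% + 14% = 59%.
Chain via Clearview Partners LP → Silverbay Ventures LLC (R1): 64% × 77% × 28% = 13.7984% of Copperline Shipping BV.
Chain via Oakhollow Textiles S.p.A. → Beacon Pharma AG (R1): 59% × 35% × 36% = 7.434% of Copperline Shipping BV.
Aggregating (R3): 13.7984% + 7.434% = 21.2324%.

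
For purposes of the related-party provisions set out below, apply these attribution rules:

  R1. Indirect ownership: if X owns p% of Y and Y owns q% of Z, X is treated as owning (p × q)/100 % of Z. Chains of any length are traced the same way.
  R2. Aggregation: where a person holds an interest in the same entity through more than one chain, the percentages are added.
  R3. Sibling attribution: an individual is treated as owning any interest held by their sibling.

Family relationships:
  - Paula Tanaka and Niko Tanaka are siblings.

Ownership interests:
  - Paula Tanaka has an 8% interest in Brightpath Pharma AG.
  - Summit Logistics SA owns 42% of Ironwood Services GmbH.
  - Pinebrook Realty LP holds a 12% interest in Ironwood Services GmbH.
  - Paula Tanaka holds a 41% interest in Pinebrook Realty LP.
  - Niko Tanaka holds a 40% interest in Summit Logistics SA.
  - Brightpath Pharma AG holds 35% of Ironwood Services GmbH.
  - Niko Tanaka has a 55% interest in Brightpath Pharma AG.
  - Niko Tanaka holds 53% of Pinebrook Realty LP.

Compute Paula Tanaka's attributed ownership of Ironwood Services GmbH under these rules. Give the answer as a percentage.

By sibling attribution (R3), Paula Tanaka is treated as also owning Niko Tanaka's interest in Brightpath Pharma AG, giving 8% + 55% = 63%.
By sibling attribution (R3), Paula Tanaka is treated as also owning Niko Tanaka's interest in Pinebrook Realty LP, giving 41% + 53% = 94%.
By sibling attribution (R3), Paula Tanaka is treated as owning Niko Tanaka's 40% interest in Summit Logistics SA.
Chain via Brightpath Pharma AG (R1): 63% × 35% = 22.05% of Ironwood Services GmbH.
Chain via Pinebrook Realty LP (R1): 94% × 12% = 11.28% of Ironwood Services GmbH.
Chain via Summit Logistics SA (R1): 40% × 42% = 16.8% of Ironwood Services GmbH.
Aggregating (R2): 22.05% + 11.28% + 16.8% = 50.13%.

50.13%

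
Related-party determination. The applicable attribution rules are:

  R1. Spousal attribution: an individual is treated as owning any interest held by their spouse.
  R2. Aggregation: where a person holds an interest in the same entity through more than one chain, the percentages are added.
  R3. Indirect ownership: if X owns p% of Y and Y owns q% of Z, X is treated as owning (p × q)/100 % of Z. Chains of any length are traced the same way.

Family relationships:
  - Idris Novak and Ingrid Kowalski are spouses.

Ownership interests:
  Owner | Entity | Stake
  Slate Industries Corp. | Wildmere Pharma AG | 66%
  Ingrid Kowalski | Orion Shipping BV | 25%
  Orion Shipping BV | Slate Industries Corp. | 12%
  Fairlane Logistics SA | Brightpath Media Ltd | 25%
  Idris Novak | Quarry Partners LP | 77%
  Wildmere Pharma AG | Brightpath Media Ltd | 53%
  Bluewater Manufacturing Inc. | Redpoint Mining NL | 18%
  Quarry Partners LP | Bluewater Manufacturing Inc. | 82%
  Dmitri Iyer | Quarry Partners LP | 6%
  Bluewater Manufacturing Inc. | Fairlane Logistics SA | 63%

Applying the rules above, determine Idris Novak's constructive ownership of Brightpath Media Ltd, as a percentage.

10.99395%

By spousal attribution (R1), Idris Novak is treated as owning Ingrid Kowalski's 25% interest in Orion Shipping BV.
Chain via Quarry Partners LP → Bluewater Manufacturing Inc. → Fairlane Logistics SA (R3): 77% × 82% × 63% × 25% = 9.94455% of Brightpath Media Ltd.
Chain via Orion Shipping BV → Slate Industries Corp. → Wildmere Pharma AG (R3): 25% × 12% × 66% × 53% = 1.0494% of Brightpath Media Ltd.
Aggregating (R2): 9.94455% + 1.0494% = 10.99395%.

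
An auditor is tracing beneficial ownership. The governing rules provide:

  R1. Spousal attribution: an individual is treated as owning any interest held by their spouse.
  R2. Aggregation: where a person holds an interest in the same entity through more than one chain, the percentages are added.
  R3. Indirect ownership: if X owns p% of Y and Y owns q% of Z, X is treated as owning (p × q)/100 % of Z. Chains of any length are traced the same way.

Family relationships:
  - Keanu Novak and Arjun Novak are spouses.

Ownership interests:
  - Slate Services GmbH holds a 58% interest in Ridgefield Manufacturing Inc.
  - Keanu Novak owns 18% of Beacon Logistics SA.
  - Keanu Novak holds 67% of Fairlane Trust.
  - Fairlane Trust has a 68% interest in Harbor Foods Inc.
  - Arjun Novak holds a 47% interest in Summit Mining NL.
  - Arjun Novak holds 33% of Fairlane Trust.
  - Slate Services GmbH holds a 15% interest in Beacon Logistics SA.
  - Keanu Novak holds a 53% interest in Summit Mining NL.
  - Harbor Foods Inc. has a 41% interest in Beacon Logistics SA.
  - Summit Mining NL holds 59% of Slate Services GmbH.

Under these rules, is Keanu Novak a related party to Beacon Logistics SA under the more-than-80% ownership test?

By spousal attribution (R1), Keanu Novak is treated as also owning Arjun Novak's interest in Fairlane Trust, giving 67% + 33% = 100%.
By spousal attribution (R1), Keanu Novak is treated as also owning Arjun Novak's interest in Summit Mining NL, giving 53% + 47% = 100%.
Chain via Fairlane Trust → Harbor Foods Inc. (R3): 100% × 68% × 41% = 27.88% of Beacon Logistics SA.
Chain via Summit Mining NL → Slate Services GmbH (R3): 100% × 59% × 15% = 8.85% of Beacon Logistics SA.
Direct interest in Beacon Logistics SA: 18%.
Aggregating (R2): 27.88% + 8.85% + 18% = 54.73%.
54.73% does not exceed the 80% threshold, so Keanu is not a related party to Beacon Logistics SA.

No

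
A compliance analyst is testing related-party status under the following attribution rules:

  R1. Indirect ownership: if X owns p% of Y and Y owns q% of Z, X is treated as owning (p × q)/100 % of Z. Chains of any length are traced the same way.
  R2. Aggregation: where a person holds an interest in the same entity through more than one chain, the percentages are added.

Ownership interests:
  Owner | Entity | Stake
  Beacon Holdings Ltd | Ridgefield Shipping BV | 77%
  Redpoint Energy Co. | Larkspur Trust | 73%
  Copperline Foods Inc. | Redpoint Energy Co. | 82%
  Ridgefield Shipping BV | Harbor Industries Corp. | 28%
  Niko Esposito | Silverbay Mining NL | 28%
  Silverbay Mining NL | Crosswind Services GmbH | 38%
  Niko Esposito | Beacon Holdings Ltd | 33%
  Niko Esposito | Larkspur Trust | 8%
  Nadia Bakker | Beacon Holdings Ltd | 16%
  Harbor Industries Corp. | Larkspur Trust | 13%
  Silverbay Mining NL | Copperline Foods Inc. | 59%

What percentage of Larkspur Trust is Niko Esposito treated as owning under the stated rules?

Chain via Beacon Holdings Ltd → Ridgefield Shipping BV → Harbor Industries Corp. (R1): 33% × 77% × 28% × 13% = 0.924924% of Larkspur Trust.
Chain via Silverbay Mining NL → Copperline Foods Inc. → Redpoint Energy Co. (R1): 28% × 59% × 82% × 73% = 9.888872% of Larkspur Trust.
Direct interest in Larkspur Trust: 8%.
Aggregating (R2): 0.924924% + 9.888872% + 8% = 18.813796%.

18.813796%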